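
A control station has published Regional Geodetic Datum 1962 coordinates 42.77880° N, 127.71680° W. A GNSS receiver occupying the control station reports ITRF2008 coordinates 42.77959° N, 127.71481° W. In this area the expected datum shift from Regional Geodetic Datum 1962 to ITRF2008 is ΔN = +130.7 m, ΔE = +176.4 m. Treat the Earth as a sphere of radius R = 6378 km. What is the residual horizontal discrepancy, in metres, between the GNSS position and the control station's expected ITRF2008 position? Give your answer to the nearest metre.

45 m

Observed coordinate differences: Δφ = +0.00079°, Δλ = +0.00199°.
Converting to metres (1° lat = 111317 m, cos φ = 0.733981): observed ΔN = 87.9 m, observed ΔE = 162.6 m.
Subtracting the expected shift leaves a residual of 87.9 − (130.7) = -42.8 m north and 162.6 − (176.4) = -13.8 m east.
Residual distance = √((-42.8)² + (-13.8)²) = 44.9 m.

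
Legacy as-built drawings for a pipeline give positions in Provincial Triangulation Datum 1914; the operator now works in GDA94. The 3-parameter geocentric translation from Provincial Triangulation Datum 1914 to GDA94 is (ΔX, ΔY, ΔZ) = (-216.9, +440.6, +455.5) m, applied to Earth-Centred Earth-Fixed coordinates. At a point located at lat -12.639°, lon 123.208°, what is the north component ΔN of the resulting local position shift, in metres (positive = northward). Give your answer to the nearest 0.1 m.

The local north axis is (−sin φ cos λ, −sin φ sin λ, cos φ), giving ΔN = 25.993 + 80.662 + 444.462 = 551.12 m.

ΔN = 551.1 m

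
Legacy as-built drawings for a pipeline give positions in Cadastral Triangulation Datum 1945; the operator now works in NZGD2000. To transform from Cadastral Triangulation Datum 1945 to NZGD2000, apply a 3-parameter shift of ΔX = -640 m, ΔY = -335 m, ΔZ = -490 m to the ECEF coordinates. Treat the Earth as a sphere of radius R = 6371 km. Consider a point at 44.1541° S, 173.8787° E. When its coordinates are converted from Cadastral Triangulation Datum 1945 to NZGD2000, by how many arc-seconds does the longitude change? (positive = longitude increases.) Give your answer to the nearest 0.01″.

sin φ = -0.696591, cos φ = 0.717469, sin λ = 0.106634, cos λ = -0.994298.
East component: ΔE = −sin λ·ΔX + cos λ·ΔY = −(0.106634)(-640) + (-0.994298)(-335) = 401.34 m.
1° of latitude spans πR/180 = 111195 m; at latitude φ, 1° of longitude spans that × cos φ = 79778.9 m, so Δλ = 401.34 / 79778.9 × 3600 = 18.110″.

Δλ = 18.11″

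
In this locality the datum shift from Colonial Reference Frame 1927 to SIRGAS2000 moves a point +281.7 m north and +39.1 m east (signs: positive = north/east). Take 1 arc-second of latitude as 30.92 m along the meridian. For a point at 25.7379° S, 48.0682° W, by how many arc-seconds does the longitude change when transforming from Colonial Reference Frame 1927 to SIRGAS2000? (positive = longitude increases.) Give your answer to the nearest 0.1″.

At latitude -25.7379°, cos φ = 0.900790.
1″ of longitude at this latitude = 30.92 × cos φ = 27.8524 m, so Δλ = 39.1 / 27.8524 = 1.404″.

Δλ = 1.4″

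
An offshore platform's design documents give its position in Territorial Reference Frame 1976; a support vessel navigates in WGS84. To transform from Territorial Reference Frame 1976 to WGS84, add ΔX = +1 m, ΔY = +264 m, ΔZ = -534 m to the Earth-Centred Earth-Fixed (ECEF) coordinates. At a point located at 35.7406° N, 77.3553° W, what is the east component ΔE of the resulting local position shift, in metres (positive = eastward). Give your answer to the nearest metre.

ΔE = 59 m

At φ = 35.7406°, λ = -77.3553°: sin φ = 0.584117, cos φ = 0.811670, sin λ = -0.975746, cos λ = 0.218905.
ΔE = −sin λ·ΔX + cos λ·ΔY = −(-0.975746)·(1) + (0.218905)·(264) = 58.77 m.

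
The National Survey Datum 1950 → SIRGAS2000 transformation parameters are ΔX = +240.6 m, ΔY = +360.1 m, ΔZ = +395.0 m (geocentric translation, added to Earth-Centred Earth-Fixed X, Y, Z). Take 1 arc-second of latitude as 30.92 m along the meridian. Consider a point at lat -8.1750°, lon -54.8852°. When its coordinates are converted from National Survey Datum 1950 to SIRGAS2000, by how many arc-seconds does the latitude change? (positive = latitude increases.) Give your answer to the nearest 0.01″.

sin φ = -0.142197, cos φ = 0.989838, sin λ = -0.818001, cos λ = 0.575217.
North component: ΔN = −sin φ cos λ·ΔX − sin φ sin λ·ΔY + cos φ·ΔZ = −(-0.142197)(0.575217)(240.6) − (-0.142197)(-0.818001)(360.1) + (0.989838)(395.0) = 368.78 m.
1° of latitude spans 3600 × 30.92 = 111312 m, so Δφ = 368.78 / 111312 × 3600 = 11.927″.

Δφ = 11.93″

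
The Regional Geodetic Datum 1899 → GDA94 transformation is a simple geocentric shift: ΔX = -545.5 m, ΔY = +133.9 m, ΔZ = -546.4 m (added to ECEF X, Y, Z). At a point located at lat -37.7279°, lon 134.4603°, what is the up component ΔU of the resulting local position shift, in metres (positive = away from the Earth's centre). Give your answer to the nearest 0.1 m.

The local up (radial) axis is (cos φ cos λ, cos φ sin λ, sin φ), giving ΔU = 302.194 + 75.588 + 334.349 = 712.13 m.

ΔU = 712.1 m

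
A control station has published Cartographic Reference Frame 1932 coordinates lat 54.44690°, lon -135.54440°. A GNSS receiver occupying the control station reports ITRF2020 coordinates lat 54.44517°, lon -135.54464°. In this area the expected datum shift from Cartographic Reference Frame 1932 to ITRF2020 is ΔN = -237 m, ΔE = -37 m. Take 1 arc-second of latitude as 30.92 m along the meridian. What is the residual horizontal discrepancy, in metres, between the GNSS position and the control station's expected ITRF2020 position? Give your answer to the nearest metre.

49 m

Observed coordinate differences: Δφ = -0.00173°, Δλ = -0.00024°.
Converting to metres (1° lat = 111312 m, cos φ = 0.581457): observed ΔN = -192.6 m, observed ΔE = -15.5 m.
Subtracting the expected shift leaves a residual of -192.6 − (-237) = 44.4 m north and -15.5 − (-37) = 21.5 m east.
Residual distance = √(44.4² + 21.5²) = 49.3 m.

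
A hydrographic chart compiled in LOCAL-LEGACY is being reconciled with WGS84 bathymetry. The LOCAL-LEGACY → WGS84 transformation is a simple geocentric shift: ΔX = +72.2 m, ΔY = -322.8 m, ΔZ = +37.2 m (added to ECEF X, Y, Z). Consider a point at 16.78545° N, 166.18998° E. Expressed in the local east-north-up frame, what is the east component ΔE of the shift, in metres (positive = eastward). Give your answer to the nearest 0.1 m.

The local east axis at (φ, λ) is (−sin λ, cos λ, 0), so ΔE = −sin(166.18998°)·72.2 + cos(166.18998°)·(-322.8) = 296.23 m.

ΔE = 296.2 m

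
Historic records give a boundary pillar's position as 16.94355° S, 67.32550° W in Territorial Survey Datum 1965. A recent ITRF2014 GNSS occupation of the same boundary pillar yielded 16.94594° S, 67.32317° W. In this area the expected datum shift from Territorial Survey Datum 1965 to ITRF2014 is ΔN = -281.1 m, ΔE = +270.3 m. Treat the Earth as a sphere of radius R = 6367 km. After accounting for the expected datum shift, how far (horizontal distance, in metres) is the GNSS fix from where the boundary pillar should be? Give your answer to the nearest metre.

27 m

Observed coordinate differences: Δφ = -0.00239°, Δλ = +0.00233°.
Converting to metres (1° lat = 111125 m, cos φ = 0.956592): observed ΔN = -265.6 m, observed ΔE = 247.7 m.
Subtracting the expected shift leaves a residual of -265.6 − (-281.1) = 15.5 m north and 247.7 − (270.3) = -22.6 m east.
Residual distance = √(15.5² + (-22.6)²) = 27.4 m.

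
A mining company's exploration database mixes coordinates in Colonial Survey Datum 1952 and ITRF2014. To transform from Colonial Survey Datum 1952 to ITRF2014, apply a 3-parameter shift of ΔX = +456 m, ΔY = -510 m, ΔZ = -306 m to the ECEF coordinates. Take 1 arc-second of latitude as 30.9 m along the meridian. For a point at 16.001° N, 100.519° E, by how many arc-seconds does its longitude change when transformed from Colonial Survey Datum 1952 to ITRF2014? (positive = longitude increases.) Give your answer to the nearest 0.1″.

sin φ = 0.275654, cos φ = 0.961257, sin λ = 0.983194, cos λ = -0.182562.
East component: ΔE = −sin λ·ΔX + cos λ·ΔY = −(0.983194)(456) + (-0.182562)(-510) = -355.23 m.
1° of latitude spans 3600 × 30.90 = 111240 m; at latitude φ, 1° of longitude spans that × cos φ = 106930.2 m, so Δλ = -355.23 / 106930.2 × 3600 = -11.959″.

Δλ = -12.0″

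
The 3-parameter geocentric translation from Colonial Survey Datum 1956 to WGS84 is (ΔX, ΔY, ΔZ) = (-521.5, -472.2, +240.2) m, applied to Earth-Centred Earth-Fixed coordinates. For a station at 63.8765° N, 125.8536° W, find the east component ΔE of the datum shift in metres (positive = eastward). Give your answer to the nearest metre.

ΔE = -146 m

The local east axis at (φ, λ) is (−sin λ, cos λ, 0), so ΔE = −sin(-125.8536°)·(-521.5) + cos(-125.8536°)·(-472.2) = -146.11 m.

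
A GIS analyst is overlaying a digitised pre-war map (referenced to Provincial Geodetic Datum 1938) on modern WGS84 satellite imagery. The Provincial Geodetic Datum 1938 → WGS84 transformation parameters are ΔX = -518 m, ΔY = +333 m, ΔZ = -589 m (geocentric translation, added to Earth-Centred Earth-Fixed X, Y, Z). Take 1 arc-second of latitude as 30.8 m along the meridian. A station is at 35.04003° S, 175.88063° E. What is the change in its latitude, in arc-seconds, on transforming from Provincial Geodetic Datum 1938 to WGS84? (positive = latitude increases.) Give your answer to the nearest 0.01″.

sin φ = -0.574149, cos φ = 0.818751, sin λ = 0.071835, cos λ = -0.997417.
North component: ΔN = −sin φ cos λ·ΔX − sin φ sin λ·ΔY + cos φ·ΔZ = −(-0.574149)(-0.997417)(-518) − (-0.574149)(0.071835)(333) + (0.818751)(-589) = -171.87 m.
1° of latitude spans 3600 × 30.80 = 110880 m, so Δφ = -171.87 / 110880 × 3600 = -5.580″.

Δφ = -5.58″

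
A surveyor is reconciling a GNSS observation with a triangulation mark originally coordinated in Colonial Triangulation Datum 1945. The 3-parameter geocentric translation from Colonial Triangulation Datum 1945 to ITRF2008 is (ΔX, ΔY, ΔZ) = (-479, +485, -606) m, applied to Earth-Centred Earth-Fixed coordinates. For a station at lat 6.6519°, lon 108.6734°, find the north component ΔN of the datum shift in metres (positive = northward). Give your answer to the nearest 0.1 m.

ΔN = -672.9 m

The local north axis is (−sin φ cos λ, −sin φ sin λ, cos φ), giving ΔN = -17.765 − 53.223 − 601.921 = -672.91 m.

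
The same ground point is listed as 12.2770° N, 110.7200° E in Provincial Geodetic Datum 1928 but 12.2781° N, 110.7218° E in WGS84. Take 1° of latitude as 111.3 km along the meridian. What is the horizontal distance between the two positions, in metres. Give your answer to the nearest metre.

231 m

Δφ = 12.2781° − 12.2770° = +0.0011°; Δλ = 110.7218° − 110.7200° = +0.0018°.
ΔN = Δφ × 111300 = 122.4 m; ΔE = Δλ × 111300 × cos(12.2770°) = +0.0018 × 111300 × 0.977131 = 195.8 m.
Distance = √(ΔE² + ΔN²) = √(195.8² + 122.4²) = 230.9 m.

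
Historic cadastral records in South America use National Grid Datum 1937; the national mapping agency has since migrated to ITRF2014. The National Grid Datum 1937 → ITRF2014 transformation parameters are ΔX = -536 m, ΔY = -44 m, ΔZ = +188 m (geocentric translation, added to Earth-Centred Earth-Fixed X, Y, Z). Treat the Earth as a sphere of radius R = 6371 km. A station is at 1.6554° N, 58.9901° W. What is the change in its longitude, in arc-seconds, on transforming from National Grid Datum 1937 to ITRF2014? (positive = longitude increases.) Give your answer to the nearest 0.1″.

Δλ = -15.6″

sin φ = 0.028888, cos φ = 0.999583, sin λ = -0.857078, cos λ = 0.515186.
East component: ΔE = −sin λ·ΔX + cos λ·ΔY = −(-0.857078)(-536) + (0.515186)(-44) = -482.06 m.
1° of latitude spans πR/180 = 111195 m; at latitude φ, 1° of longitude spans that × cos φ = 111148.5 m, so Δλ = -482.06 / 111148.5 × 3600 = -15.614″.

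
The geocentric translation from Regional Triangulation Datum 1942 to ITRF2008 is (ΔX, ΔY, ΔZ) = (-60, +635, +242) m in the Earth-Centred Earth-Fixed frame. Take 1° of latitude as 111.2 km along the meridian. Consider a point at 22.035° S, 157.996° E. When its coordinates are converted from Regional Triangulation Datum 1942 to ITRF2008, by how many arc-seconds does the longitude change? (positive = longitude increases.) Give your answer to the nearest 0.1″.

sin φ = -0.375173, cos φ = 0.926955, sin λ = 0.374671, cos λ = -0.927158.
East component: ΔE = −sin λ·ΔX + cos λ·ΔY = −(0.374671)(-60) + (-0.927158)(635) = -566.26 m.
1° of latitude spans 111200 m; at latitude φ, 1° of longitude spans that × cos φ = 103077.4 m, so Δλ = -566.26 / 103077.4 × 3600 = -19.777″.

Δλ = -19.8″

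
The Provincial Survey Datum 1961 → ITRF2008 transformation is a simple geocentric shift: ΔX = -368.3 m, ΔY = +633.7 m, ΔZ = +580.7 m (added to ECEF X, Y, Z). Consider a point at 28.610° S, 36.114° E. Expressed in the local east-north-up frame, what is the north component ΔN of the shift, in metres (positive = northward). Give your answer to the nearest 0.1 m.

ΔN = 546.2 m

The local north axis is (−sin φ cos λ, −sin φ sin λ, cos φ), giving ΔN = -142.471 + 178.848 + 509.796 = 546.17 m.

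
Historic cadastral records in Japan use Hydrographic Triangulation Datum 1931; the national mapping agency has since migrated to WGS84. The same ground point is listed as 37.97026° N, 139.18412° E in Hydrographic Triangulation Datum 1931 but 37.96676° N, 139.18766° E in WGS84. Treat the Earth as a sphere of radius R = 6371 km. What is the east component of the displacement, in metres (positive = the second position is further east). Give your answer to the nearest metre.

ΔE = 310 m

Δφ = 37.96676° − 37.97026° = -0.00350°; Δλ = 139.18766° − 139.18412° = +0.00354°.
1° along a meridian = πR/180 = 111195 m.
ΔN = Δφ × 111195 = -389.2 m; ΔE = Δλ × 111195 × cos(37.97026°) = +0.00354 × 111195 × 0.788330 = 310.3 m.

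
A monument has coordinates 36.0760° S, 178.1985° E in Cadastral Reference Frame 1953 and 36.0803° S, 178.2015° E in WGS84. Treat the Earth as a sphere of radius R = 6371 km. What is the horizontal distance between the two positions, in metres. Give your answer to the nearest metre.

Δφ = -36.0803° − -36.0760° = -0.0043°; Δλ = 178.2015° − 178.1985° = +0.0030°.
1° along a meridian = πR/180 = 111195 m.
ΔN = Δφ × 111195 = -478.1 m; ΔE = Δλ × 111195 × cos(-36.0760°) = +0.0030 × 111195 × 0.808237 = 269.6 m.
Distance = √(ΔE² + ΔN²) = √(269.6² + (-478.1)²) = 548.9 m.

549 m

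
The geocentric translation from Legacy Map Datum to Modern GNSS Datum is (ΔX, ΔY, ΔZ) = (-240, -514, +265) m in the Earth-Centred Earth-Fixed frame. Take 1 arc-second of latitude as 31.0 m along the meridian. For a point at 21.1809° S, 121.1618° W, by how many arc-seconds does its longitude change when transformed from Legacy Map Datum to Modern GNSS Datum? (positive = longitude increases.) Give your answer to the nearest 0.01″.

Δλ = 2.10″

sin φ = -0.361314, cos φ = 0.932444, sin λ = -0.855709, cos λ = -0.517457.
East component: ΔE = −sin λ·ΔX + cos λ·ΔY = −(-0.855709)(-240) + (-0.517457)(-514) = 60.60 m.
1° of latitude spans 3600 × 31.00 = 111600 m; at latitude φ, 1° of longitude spans that × cos φ = 104060.8 m, so Δλ = 60.60 / 104060.8 × 3600 = 2.097″.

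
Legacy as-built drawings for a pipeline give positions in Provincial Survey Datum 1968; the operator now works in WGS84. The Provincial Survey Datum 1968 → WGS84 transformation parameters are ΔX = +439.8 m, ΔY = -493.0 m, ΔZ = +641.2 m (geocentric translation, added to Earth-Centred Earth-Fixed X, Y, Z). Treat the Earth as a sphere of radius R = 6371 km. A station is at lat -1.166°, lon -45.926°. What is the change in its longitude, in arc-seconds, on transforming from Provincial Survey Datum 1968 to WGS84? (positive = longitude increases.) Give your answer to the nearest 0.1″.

sin φ = -0.020349, cos φ = 0.999793, sin λ = -0.718442, cos λ = 0.695587.
East component: ΔE = −sin λ·ΔX + cos λ·ΔY = −(-0.718442)(439.8) + (0.695587)(-493.0) = -26.95 m.
1° of latitude spans πR/180 = 111195 m; at latitude φ, 1° of longitude spans that × cos φ = 111171.9 m, so Δλ = -26.95 / 111171.9 × 3600 = -0.873″.

Δλ = -0.9″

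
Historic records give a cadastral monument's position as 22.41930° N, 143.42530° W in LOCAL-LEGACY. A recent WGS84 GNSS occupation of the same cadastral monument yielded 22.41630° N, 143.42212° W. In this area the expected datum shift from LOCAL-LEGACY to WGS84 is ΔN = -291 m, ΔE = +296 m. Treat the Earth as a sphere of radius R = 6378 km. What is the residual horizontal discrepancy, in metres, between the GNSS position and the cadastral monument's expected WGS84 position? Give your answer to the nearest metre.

Observed coordinate differences: Δφ = -0.00300°, Δλ = +0.00318°.
Converting to metres (1° lat = 111317 m, cos φ = 0.924418): observed ΔN = -334.0 m, observed ΔE = 327.2 m.
Subtracting the expected shift leaves a residual of -334.0 − (-291) = -43.0 m north and 327.2 − (296) = 31.2 m east.
Residual distance = √((-43.0)² + 31.2²) = 53.1 m.

53 m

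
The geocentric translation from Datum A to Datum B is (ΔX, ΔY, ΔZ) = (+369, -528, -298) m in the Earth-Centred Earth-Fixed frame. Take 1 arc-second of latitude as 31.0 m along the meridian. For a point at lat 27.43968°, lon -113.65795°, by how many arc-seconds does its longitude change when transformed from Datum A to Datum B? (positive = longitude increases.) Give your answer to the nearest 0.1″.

sin φ = 0.460815, cos φ = 0.887496, sin λ = -0.915957, cos λ = -0.401276.
East component: ΔE = −sin λ·ΔX + cos λ·ΔY = −(-0.915957)(369) + (-0.401276)(-528) = 549.86 m.
1° of latitude spans 3600 × 31.00 = 111600 m; at latitude φ, 1° of longitude spans that × cos φ = 99044.6 m, so Δλ = 549.86 / 99044.6 × 3600 = 19.986″.

Δλ = 20.0″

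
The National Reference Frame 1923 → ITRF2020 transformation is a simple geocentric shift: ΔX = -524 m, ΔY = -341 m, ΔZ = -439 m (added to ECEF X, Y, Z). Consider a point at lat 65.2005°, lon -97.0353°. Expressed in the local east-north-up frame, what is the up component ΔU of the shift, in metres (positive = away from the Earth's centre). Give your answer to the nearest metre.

The local up (radial) axis is (cos φ cos λ, cos φ sin λ, sin φ), giving ΔU = 26.920 + 141.954 − 398.516 = -229.64 m.

ΔU = -230 m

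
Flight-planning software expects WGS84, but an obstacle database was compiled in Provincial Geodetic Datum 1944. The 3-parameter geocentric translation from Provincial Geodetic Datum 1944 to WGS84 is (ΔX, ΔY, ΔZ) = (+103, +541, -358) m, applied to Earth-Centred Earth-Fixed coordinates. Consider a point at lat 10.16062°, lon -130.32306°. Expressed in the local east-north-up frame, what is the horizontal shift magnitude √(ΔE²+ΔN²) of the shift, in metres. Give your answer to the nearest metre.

381 m

The local east axis at (φ, λ) is (−sin λ, cos λ, 0), so ΔE = −sin(-130.32306°)·103 + cos(-130.32306°)·541 = -271.55 m.
The local north axis is (−sin φ cos λ, −sin φ sin λ, cos φ), giving ΔN = 11.758 + 72.762 − 352.386 = -267.87 m.
Horizontal magnitude = √(ΔE² + ΔN²) = √((-271.55)² + (-267.87)²) = 381.43 m.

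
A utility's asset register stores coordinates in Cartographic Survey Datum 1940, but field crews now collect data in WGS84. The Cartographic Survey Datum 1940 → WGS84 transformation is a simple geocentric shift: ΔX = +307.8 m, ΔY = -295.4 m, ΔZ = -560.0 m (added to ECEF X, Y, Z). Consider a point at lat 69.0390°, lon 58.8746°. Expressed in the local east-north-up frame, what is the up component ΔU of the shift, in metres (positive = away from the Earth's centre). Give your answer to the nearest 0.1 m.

ΔU = -556.5 m

The local up (radial) axis is (cos φ cos λ, cos φ sin λ, sin φ), giving ΔU = 56.917 − 90.461 − 522.942 = -556.49 m.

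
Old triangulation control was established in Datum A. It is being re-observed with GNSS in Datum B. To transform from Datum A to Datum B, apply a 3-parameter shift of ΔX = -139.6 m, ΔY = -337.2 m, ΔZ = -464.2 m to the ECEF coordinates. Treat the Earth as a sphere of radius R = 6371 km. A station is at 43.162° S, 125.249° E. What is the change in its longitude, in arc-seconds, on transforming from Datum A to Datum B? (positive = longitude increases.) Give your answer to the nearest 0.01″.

Δλ = 13.70″

sin φ = -0.684063, cos φ = 0.729422, sin λ = 0.816652, cos λ = -0.577131.
East component: ΔE = −sin λ·ΔX + cos λ·ΔY = −(0.816652)(-139.6) + (-0.577131)(-337.2) = 308.61 m.
1° of latitude spans πR/180 = 111195 m; at latitude φ, 1° of longitude spans that × cos φ = 81108.1 m, so Δλ = 308.61 / 81108.1 × 3600 = 13.698″.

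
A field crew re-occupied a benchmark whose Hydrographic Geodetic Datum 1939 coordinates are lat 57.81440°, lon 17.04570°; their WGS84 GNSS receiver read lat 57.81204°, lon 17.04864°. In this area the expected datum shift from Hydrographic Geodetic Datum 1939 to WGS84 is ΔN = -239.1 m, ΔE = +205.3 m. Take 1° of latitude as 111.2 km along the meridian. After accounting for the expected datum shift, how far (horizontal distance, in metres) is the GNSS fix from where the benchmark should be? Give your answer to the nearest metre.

Observed coordinate differences: Δφ = -0.00236°, Δλ = +0.00294°.
Converting to metres (1° lat = 111200 m, cos φ = 0.532664): observed ΔN = -262.4 m, observed ΔE = 174.1 m.
Subtracting the expected shift leaves a residual of -262.4 − (-239.1) = -23.3 m north and 174.1 − (205.3) = -31.2 m east.
Residual distance = √((-23.3)² + (-31.2)²) = 38.9 m.

39 m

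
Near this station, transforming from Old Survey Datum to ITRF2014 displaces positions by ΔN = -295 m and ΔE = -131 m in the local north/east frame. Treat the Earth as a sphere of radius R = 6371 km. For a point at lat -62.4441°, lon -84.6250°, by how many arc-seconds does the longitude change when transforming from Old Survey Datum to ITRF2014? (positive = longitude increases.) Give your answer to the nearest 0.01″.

Δλ = -9.17″

At latitude -62.4441°, cos φ = 0.462614.
One radian of longitude at latitude φ spans R cos φ, so Δλ = ΔE / (R cos φ) = -131.0 / (6371000 × 0.462614) = -4.4447e-05 rad = -9.168″.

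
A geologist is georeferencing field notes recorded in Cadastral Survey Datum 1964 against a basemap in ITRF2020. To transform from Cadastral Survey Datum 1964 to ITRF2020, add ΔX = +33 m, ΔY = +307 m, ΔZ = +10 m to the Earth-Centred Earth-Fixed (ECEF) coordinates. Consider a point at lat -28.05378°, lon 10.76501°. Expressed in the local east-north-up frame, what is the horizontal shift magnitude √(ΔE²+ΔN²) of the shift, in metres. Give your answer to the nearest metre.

300 m

At φ = -28.05378°, λ = 10.76501°: sin φ = -0.470300, cos φ = 0.882507, sin λ = 0.186781, cos λ = 0.982401.
ΔE = −sin λ·ΔX + cos λ·ΔY = −(0.186781)·(33) + (0.982401)·(307) = 295.43 m.
ΔN = −sin φ cos λ·ΔX − sin φ sin λ·ΔY + cos φ·ΔZ = −(-0.470300)(0.982401)(33) − (-0.470300)(0.186781)(307) + (0.882507)(10) = 51.04 m.
Horizontal magnitude = √(ΔE² + ΔN²) = √(295.43² + 51.04²) = 299.81 m.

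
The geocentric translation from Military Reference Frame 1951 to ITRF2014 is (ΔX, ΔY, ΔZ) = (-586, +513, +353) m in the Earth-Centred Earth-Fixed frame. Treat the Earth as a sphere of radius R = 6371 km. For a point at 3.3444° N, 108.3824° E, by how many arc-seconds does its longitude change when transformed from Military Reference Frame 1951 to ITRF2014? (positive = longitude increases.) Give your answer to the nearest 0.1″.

sin φ = 0.058338, cos φ = 0.998297, sin λ = 0.948973, cos λ = -0.315358.
East component: ΔE = −sin λ·ΔX + cos λ·ΔY = −(0.948973)(-586) + (-0.315358)(513) = 394.32 m.
1° of latitude spans πR/180 = 111195 m; at latitude φ, 1° of longitude spans that × cos φ = 111005.6 m, so Δλ = 394.32 / 111005.6 × 3600 = 12.788″.

Δλ = 12.8″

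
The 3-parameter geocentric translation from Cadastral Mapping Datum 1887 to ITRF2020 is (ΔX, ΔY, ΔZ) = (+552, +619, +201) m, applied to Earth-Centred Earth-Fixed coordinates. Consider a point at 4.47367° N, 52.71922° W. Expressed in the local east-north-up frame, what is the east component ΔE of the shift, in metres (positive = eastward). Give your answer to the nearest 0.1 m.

At φ = 4.47367°, λ = -52.71922°: sin φ = 0.078001, cos φ = 0.996953, sin λ = -0.795677, cos λ = 0.605722.
ΔE = −sin λ·ΔX + cos λ·ΔY = −(-0.795677)·(552) + (0.605722)·(619) = 814.16 m.

ΔE = 814.2 m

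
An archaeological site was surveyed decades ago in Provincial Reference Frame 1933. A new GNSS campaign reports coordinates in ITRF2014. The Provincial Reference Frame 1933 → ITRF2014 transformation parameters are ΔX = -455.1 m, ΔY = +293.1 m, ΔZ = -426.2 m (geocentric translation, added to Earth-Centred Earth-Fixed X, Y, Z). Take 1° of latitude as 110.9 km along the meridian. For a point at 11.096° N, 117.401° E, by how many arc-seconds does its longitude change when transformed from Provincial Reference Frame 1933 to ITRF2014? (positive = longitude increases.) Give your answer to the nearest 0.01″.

Δλ = 8.90″

sin φ = 0.192453, cos φ = 0.981306, sin λ = 0.887807, cos λ = -0.460215.
East component: ΔE = −sin λ·ΔX + cos λ·ΔY = −(0.887807)(-455.1) + (-0.460215)(293.1) = 269.15 m.
1° of latitude spans 110900 m; at latitude φ, 1° of longitude spans that × cos φ = 108826.8 m, so Δλ = 269.15 / 108826.8 × 3600 = 8.904″.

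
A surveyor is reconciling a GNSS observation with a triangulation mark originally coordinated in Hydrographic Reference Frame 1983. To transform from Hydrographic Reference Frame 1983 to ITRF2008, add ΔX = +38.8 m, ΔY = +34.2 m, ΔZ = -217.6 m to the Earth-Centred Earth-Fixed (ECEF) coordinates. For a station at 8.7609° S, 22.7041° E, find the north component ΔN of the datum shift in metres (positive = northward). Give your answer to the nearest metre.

The local north axis is (−sin φ cos λ, −sin φ sin λ, cos φ), giving ΔN = 5.452 + 2.011 − 215.061 = -207.60 m.

ΔN = -208 m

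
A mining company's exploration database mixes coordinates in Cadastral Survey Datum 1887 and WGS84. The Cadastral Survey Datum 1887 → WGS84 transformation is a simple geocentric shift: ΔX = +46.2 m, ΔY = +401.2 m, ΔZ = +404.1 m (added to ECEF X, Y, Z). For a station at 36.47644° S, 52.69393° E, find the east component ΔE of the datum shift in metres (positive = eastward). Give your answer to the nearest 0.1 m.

ΔE = 206.4 m

At φ = -36.47644°, λ = 52.69393°: sin φ = -0.594492, cos φ = 0.804101, sin λ = 0.795409, cos λ = 0.606073.
ΔE = −sin λ·ΔX + cos λ·ΔY = −(0.795409)·(46.2) + (0.606073)·(401.2) = 206.41 m.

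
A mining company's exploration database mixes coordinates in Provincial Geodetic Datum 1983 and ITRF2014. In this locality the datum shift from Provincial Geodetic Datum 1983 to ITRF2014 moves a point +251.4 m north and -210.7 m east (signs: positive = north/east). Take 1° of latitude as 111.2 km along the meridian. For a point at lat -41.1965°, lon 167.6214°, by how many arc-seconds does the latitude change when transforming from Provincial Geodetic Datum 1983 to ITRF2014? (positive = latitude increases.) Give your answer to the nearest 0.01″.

Δφ = 8.14″

1° of latitude = 111.2 km, so Δφ = 251.4 / 111200 = 0.0022608° = 8.139″.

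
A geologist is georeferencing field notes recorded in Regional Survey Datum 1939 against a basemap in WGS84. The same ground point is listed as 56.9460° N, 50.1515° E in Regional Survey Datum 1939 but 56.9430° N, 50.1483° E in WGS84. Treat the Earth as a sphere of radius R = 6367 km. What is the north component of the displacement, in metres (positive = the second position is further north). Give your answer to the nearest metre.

Δφ = 56.9430° − 56.9460° = -0.0030°; Δλ = 50.1483° − 50.1515° = -0.0032°.
1° along a meridian = πR/180 = 111125 m.
ΔN = Δφ × 111125 = -333.4 m; ΔE = Δλ × 111125 × cos(56.9460°) = -0.0032 × 111125 × 0.545429 = -194.0 m.

ΔN = -333 m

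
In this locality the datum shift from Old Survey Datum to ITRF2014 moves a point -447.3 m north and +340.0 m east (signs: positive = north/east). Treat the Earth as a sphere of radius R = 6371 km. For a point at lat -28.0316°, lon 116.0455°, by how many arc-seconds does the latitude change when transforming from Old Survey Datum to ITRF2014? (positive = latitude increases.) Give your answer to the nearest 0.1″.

On a sphere of radius R, 1 rad of latitude = R, so Δφ = ΔN / R = -447.3 / 6371000 = -7.0209e-05 rad = -14.482″.

Δφ = -14.5″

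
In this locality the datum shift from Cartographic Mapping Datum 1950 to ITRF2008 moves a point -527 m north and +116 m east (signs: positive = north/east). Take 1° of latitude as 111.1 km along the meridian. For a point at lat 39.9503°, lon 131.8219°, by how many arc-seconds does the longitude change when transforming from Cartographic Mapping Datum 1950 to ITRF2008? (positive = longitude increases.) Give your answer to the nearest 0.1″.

Δλ = 4.9″

At latitude 39.9503°, cos φ = 0.766602.
1° of longitude at this latitude = 111.1 × cos φ = 85.17 km, so Δλ = 116.0 / 85169.5 = 0.0013620° = 4.903″.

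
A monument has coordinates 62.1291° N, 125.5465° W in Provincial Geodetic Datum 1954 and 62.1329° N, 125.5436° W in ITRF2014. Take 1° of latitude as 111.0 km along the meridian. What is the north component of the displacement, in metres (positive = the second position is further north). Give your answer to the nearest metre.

Δφ = 62.1329° − 62.1291° = +0.0038°; Δλ = -125.5436° − -125.5465° = +0.0029°.
ΔN = Δφ × 111000 = 421.8 m; ΔE = Δλ × 111000 × cos(62.1291°) = +0.0029 × 111000 × 0.467481 = 150.5 m.

ΔN = 422 m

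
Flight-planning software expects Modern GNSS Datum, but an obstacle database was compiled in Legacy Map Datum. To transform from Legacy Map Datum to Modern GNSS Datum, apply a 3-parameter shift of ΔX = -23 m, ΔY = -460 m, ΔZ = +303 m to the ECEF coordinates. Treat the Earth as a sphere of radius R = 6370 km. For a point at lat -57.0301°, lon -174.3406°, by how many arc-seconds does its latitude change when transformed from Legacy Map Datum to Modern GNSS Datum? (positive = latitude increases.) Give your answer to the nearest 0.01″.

sin φ = -0.838957, cos φ = 0.544198, sin λ = -0.098615, cos λ = -0.995126.
North component: ΔN = −sin φ cos λ·ΔX − sin φ sin λ·ΔY + cos φ·ΔZ = −(-0.838957)(-0.995126)(-23) − (-0.838957)(-0.098615)(-460) + (0.544198)(303) = 222.15 m.
1° of latitude spans πR/180 = 111177 m, so Δφ = 222.15 / 111177 × 3600 = 7.193″.

Δφ = 7.19″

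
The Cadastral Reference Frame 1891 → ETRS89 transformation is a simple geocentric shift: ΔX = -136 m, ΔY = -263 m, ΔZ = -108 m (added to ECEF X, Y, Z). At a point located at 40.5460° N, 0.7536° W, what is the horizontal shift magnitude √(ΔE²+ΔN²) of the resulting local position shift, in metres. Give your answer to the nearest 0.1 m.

At φ = 40.5460°, λ = -0.7536°: sin φ = 0.650058, cos φ = 0.759884, sin λ = -0.013152, cos λ = 0.999914.
ΔE = −sin λ·ΔX + cos λ·ΔY = −(-0.013152)·(-136) + (0.999914)·(-263) = -264.77 m.
ΔN = −sin φ cos λ·ΔX − sin φ sin λ·ΔY + cos φ·ΔZ = −(0.650058)(0.999914)(-136) − (0.650058)(-0.013152)(-263) + (0.759884)(-108) = 4.08 m.
Horizontal magnitude = √(ΔE² + ΔN²) = √((-264.77)² + 4.08²) = 264.80 m.

264.8 m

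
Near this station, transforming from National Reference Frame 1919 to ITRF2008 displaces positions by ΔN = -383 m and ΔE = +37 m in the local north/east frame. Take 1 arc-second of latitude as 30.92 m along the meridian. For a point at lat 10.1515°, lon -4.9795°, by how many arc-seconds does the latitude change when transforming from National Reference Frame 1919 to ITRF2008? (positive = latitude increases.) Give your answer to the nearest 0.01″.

1″ of latitude = 30.92 m, so Δφ = -383.0 / 30.92 = -12.387″.

Δφ = -12.39″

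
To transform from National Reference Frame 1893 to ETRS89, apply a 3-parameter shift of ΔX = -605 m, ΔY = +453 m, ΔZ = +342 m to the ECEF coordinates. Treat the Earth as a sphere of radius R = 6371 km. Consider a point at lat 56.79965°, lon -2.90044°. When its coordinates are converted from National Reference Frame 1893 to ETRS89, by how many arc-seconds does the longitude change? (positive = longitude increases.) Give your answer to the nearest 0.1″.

Δλ = 24.9″

sin φ = 0.836761, cos φ = 0.547568, sin λ = -0.050601, cos λ = 0.998719.
East component: ΔE = −sin λ·ΔX + cos λ·ΔY = −(-0.050601)(-605) + (0.998719)(453) = 421.81 m.
1° of latitude spans πR/180 = 111195 m; at latitude φ, 1° of longitude spans that × cos φ = 60886.8 m, so Δλ = 421.81 / 60886.8 × 3600 = 24.940″.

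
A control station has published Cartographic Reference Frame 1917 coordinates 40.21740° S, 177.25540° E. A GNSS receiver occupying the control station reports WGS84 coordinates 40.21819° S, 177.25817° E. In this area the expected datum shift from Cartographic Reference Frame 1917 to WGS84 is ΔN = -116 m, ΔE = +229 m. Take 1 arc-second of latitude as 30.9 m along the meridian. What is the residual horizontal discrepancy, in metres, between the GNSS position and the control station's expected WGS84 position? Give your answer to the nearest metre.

Observed coordinate differences: Δφ = -0.00079°, Δλ = +0.00277°.
Converting to metres (1° lat = 111240 m, cos φ = 0.763600): observed ΔN = -87.9 m, observed ΔE = 235.3 m.
Subtracting the expected shift leaves a residual of -87.9 − (-116) = 28.1 m north and 235.3 − (229) = 6.3 m east.
Residual distance = √(28.1² + 6.3²) = 28.8 m.

29 m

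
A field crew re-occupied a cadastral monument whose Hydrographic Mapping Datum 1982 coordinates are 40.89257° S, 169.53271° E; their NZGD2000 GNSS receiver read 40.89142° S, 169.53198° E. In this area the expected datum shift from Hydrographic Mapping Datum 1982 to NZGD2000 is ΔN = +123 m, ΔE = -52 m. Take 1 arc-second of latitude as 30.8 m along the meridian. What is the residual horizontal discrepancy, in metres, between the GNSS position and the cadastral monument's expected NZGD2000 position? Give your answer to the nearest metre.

10 m

Observed coordinate differences: Δφ = +0.00115°, Δλ = -0.00073°.
Converting to metres (1° lat = 110880 m, cos φ = 0.755938): observed ΔN = 127.5 m, observed ΔE = -61.2 m.
Subtracting the expected shift leaves a residual of 127.5 − (123) = 4.5 m north and -61.2 − (-52) = -9.2 m east.
Residual distance = √(4.5² + (-9.2)²) = 10.2 m.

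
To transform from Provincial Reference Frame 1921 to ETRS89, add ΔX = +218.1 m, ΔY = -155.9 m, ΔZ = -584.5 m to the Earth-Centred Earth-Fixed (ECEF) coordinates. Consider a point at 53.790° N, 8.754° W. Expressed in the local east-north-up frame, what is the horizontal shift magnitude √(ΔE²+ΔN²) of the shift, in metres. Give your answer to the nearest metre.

552 m

The local east axis at (φ, λ) is (−sin λ, cos λ, 0), so ΔE = −sin(-8.754°)·218.1 + cos(-8.754°)·(-155.9) = -120.89 m.
The local north axis is (−sin φ cos λ, −sin φ sin λ, cos φ), giving ΔN = -173.926 − 19.144 − 345.291 = -538.36 m.
Horizontal magnitude = √(ΔE² + ΔN²) = √((-120.89)² + (-538.36)²) = 551.77 m.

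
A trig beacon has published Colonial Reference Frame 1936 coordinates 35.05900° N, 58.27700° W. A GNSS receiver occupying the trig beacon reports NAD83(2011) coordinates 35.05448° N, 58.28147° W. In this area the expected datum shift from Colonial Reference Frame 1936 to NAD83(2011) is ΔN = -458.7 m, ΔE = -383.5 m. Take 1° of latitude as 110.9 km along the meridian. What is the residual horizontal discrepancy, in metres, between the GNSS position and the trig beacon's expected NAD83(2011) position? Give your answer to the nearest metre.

48 m

Observed coordinate differences: Δφ = -0.00452°, Δλ = -0.00447°.
Converting to metres (1° lat = 110900 m, cos φ = 0.818561): observed ΔN = -501.3 m, observed ΔE = -405.8 m.
Subtracting the expected shift leaves a residual of -501.3 − (-458.7) = -42.6 m north and -405.8 − (-383.5) = -22.3 m east.
Residual distance = √((-42.6)² + (-22.3)²) = 48.0 m.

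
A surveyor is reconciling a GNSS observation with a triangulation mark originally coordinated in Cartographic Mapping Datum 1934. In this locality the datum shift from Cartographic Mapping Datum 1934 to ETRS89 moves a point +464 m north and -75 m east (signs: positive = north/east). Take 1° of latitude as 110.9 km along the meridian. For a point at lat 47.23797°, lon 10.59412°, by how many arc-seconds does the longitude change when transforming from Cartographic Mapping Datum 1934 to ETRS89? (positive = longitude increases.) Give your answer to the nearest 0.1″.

At latitude 47.23797°, cos φ = 0.678955.
1° of longitude at this latitude = 110.9 × cos φ = 75.30 km, so Δλ = -75.0 / 75296.1 = -0.0009961° = -3.586″.

Δλ = -3.6″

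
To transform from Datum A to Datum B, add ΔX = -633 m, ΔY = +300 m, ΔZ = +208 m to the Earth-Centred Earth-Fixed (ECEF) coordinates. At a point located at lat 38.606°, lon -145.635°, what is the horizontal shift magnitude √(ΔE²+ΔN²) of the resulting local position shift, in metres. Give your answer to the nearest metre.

608 m

At φ = 38.606°, λ = -145.635°: sin φ = 0.623961, cos φ = 0.781455, sin λ = -0.564463, cos λ = -0.825458.
ΔE = −sin λ·ΔX + cos λ·ΔY = −(-0.564463)·(-633) + (-0.825458)·(300) = -604.94 m.
ΔN = −sin φ cos λ·ΔX − sin φ sin λ·ΔY + cos φ·ΔZ = −(0.623961)(-0.825458)(-633) − (0.623961)(-0.564463)(300) + (0.781455)(208) = -57.83 m.
Horizontal magnitude = √(ΔE² + ΔN²) = √((-604.94)² + (-57.83)²) = 607.70 m.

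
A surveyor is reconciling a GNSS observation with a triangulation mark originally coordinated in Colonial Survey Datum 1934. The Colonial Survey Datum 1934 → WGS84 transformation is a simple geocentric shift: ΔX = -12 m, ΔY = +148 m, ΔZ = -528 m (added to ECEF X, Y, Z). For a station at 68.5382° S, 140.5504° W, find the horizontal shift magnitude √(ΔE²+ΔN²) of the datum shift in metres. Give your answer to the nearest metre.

298 m

At φ = -68.5382°, λ = -140.5504°: sin φ = -0.930662, cos φ = 0.365881, sin λ = -0.635399, cos λ = -0.772184.
ΔE = −sin λ·ΔX + cos λ·ΔY = −(-0.635399)·(-12) + (-0.772184)·(148) = -121.91 m.
ΔN = −sin φ cos λ·ΔX − sin φ sin λ·ΔY + cos φ·ΔZ = −(-0.930662)(-0.772184)(-12) − (-0.930662)(-0.635399)(148) + (0.365881)(-528) = -272.08 m.
Horizontal magnitude = √(ΔE² + ΔN²) = √((-121.91)² + (-272.08)²) = 298.14 m.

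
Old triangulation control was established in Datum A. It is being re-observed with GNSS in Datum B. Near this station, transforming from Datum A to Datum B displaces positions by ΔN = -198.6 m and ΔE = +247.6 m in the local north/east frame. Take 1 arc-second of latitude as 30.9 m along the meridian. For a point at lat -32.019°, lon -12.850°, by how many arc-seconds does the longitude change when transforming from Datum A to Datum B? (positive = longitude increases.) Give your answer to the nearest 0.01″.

At latitude -32.019°, cos φ = 0.847872.
1″ of longitude at this latitude = 30.90 × cos φ = 26.1993 m, so Δλ = 247.6 / 26.1993 = 9.451″.

Δλ = 9.45″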